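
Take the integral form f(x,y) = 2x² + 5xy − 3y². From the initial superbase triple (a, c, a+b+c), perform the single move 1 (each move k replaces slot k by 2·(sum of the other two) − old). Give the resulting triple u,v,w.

start (2,-3,4) = (f(1,0),f(0,1),f(1,1))
replace slot 1: 2·((-3)+4) − 2 = 0 → (0,-3,4)

0,-3,4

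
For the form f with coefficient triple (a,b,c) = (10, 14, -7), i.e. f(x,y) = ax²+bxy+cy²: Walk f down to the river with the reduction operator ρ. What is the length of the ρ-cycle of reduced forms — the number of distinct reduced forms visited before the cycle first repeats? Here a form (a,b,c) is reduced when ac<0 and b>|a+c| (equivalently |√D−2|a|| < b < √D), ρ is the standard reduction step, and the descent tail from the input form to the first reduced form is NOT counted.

D = 476, ⌊√D⌋ = 21
river: ρ → (-7,14,10)
river: ρ → (10,6,-11)
river: ρ → (-11,16,5)
river: ρ → (5,14,-14)
river: ρ → (-14,14,5)
river: ρ → (5,16,-11)
river: ρ → (-11,6,10)
river: ρ → (10,14,-7)
ρ-cycle length = 8 (tail of 0 descent steps not counted)

8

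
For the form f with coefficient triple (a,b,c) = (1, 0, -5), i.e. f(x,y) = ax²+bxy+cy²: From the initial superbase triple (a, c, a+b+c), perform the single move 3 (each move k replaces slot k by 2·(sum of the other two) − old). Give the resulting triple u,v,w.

start (1,-5,-4) = (f(1,0),f(0,1),f(1,1))
replace slot 3: 2·(1+(-5)) − (-4) = -4 → (1,-5,-4)

1,-5,-4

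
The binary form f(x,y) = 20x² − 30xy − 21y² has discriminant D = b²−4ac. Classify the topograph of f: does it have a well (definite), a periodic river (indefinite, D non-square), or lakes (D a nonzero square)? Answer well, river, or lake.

D = b²−4ac = (-30)² − 4·20·(-21) = 2580
D > 0 non-square ⇒ indefinite ⇒ periodic river

river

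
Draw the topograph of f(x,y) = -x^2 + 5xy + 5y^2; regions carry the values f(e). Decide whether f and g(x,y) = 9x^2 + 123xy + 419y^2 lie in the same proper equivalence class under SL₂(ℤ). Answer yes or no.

D₁ = 45, D₂ = 45
river cycle of f (length 2): (5, 5, -1), (-1, 5, 5)
river cycle of g (length 2): (-1, 5, 5), (5, 5, -1)
cycles coincide ⇒ equivalent

yes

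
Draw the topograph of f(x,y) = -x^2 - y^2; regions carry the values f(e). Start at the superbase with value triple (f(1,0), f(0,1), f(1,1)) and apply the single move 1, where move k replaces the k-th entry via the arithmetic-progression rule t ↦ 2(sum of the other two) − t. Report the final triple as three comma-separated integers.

start (-1,-1,-2) = (f(1,0),f(0,1),f(1,1))
replace slot 1: 2·((-1)+(-2)) − (-1) = -5 → (-5,-1,-2)

-5,-1,-2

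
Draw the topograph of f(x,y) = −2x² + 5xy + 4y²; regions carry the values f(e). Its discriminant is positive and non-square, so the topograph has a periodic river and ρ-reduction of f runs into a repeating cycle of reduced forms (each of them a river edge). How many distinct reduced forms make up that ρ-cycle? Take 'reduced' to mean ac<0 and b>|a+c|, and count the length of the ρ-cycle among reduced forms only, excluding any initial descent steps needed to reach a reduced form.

D = 57, ⌊√D⌋ = 7
river: ρ → (4,3,-3)
river: ρ → (-3,3,4)
river: ρ → (4,5,-2)
river: ρ → (-2,7,1)
river: ρ → (1,7,-2)
river: ρ → (-2,5,4)
ρ-cycle length = 6 (tail of 0 descent steps not counted)

6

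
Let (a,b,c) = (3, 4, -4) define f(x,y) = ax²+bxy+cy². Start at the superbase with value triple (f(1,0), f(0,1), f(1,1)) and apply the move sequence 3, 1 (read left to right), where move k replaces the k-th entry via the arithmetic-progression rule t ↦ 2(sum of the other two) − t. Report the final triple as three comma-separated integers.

start (3,-4,3) = (f(1,0),f(0,1),f(1,1))
replace slot 3: 2·(3+(-4)) − 3 = -5 → (3,-4,-5)
replace slot 1: 2·((-4)+(-5)) − 3 = -21 → (-21,-4,-5)

-21,-4,-5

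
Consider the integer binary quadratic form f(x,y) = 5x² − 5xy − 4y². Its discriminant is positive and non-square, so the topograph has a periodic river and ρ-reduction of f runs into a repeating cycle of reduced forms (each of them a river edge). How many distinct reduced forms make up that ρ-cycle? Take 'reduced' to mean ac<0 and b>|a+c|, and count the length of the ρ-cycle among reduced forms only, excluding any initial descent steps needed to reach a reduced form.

D = 105, ⌊√D⌋ = 10
descent: ρ → (-4,5,5)  [lands on river]
river: ρ → (5,5,-4)
river: ρ → (-4,3,6)
river: ρ → (6,9,-1)
river: ρ → (-1,9,6)
river: ρ → (6,3,-4)
ρ-cycle length = 6 (tail of 1 descent step not counted)

6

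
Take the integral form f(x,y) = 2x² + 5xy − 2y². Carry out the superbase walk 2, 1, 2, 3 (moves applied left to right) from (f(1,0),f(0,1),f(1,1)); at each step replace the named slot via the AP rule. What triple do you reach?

start (2,-2,5) = (f(1,0),f(0,1),f(1,1))
replace slot 2: 2·(2+5) − (-2) = 16 → (2,16,5)
replace slot 1: 2·(16+5) − 2 = 40 → (40,16,5)
replace slot 2: 2·(40+5) − 16 = 74 → (40,74,5)
replace slot 3: 2·(40+74) − 5 = 223 → (40,74,223)

40,74,223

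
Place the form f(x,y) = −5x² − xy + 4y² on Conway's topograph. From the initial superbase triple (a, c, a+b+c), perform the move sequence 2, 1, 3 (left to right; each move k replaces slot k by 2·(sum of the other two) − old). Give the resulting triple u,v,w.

start (-5,4,-2) = (f(1,0),f(0,1),f(1,1))
replace slot 2: 2·((-5)+(-2)) − 4 = -18 → (-5,-18,-2)
replace slot 1: 2·((-18)+(-2)) − (-5) = -35 → (-35,-18,-2)
replace slot 3: 2·((-35)+(-18)) − (-2) = -104 → (-35,-18,-104)

-35,-18,-104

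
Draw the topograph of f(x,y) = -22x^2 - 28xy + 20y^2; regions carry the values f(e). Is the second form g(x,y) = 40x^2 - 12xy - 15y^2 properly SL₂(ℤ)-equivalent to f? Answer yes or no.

D₁ = 2544, D₂ = 2544
river cycle of f (length 10): (20, 28, -22), (-22, 16, 26), (26, 36, -12), (-12, 36, 26), (26, 16, -22), (-22, 28, 20), (20, 12, -30), (-30, 48, 2), (2, 48, -30), (-30, 12, 20)
river cycle of g (length 12): (-15, 42, 13), (13, 36, -24), (-24, 12, 25), (25, 38, -11), (-11, 50, 1), (1, 50, -11), (-11, 38, 25), (25, 12, -24), (-24, 36, 13), (13, 42, -15), … (2 more)
cycles differ ⇒ inequivalent

no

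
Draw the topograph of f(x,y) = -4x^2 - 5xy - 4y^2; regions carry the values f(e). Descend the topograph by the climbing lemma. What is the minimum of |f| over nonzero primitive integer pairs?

translate: b→-3 (≡5 mod 8), so (4,5,4)→(4,-3,3)
flip: (4,-3,3)→(3,3,4)
reduced (well bottom): (3,3,4) with a≤c, −a<b≤a
well minimum |f| = |-3| = 3 (negative-definite)

3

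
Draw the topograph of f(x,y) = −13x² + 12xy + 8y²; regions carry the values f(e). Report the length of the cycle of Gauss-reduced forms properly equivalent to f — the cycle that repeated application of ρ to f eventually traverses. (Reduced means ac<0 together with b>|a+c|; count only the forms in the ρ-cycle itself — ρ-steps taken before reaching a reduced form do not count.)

D = 560, ⌊√D⌋ = 23
river: ρ → (8,20,-5)
river: ρ → (-5,20,8)
river: ρ → (8,12,-13)
river: ρ → (-13,14,7)
river: ρ → (7,14,-13)
river: ρ → (-13,12,8)
ρ-cycle length = 6 (tail of 0 descent steps not counted)

6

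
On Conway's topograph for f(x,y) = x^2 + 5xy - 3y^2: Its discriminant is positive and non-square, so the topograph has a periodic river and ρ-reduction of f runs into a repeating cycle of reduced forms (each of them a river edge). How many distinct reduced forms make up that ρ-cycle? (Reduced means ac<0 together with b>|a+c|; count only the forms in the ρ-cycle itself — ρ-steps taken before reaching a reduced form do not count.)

D = 37, ⌊√D⌋ = 6
river: ρ → (-3,1,3)
river: ρ → (3,5,-1)
river: ρ → (-1,5,3)
river: ρ → (3,1,-3)
river: ρ → (-3,5,1)
river: ρ → (1,5,-3)
ρ-cycle length = 6 (tail of 0 descent steps not counted)

6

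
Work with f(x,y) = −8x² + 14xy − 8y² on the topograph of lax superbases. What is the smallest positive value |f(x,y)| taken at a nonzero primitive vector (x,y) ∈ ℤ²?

translate: b→2 (≡-14 mod 16), so (8,-14,8)→(8,2,2)
flip: (8,2,2)→(2,-2,8)
translate: b→2 (≡-2 mod 4), so (2,-2,8)→(2,2,8)
reduced (well bottom): (2,2,8) with a≤c, −a<b≤a
well minimum |f| = |-2| = 2 (negative-definite)

2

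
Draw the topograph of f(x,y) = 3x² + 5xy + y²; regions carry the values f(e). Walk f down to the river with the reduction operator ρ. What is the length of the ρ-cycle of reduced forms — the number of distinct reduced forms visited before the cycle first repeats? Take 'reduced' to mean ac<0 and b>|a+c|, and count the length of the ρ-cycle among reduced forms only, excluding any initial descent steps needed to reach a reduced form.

D = 13, ⌊√D⌋ = 3
descent: ρ → (1,3,-1)  [lands on river]
river: ρ → (-1,3,1)
ρ-cycle length = 2 (tail of 1 descent step not counted)

2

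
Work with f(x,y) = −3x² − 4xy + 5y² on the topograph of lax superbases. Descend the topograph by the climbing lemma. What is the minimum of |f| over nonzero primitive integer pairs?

descent: ρ → (5,4,-3)  [lands on river]
river: ρ → (-3,8,1)
river: ρ → (1,8,-3)
river: ρ → (-3,4,5)
river: ρ → (5,6,-2)
river: ρ → (-2,6,5)
closes: descent 1, river 6
min |a| on river = 1

1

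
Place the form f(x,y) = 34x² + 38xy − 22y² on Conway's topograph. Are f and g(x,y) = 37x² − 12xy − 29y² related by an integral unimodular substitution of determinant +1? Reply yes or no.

D₁ = 4436, D₂ = 4436
river cycle of f (length 22): (-22, 50, 22), (22, 38, -34), (-34, 30, 26), (26, 22, -38), (-38, 54, 10), (10, 66, -2), (-2, 66, 10), (10, 54, -38), (-38, 22, 26), (26, 30, -34), … (12 more)
river cycle of g (length 54): (-29, 12, 37), (37, 62, -4), (-4, 66, 5), (5, 64, -17), (-17, 38, 44), (44, 50, -11), (-11, 60, 19), (19, 54, -20), (-20, 66, 1), (1, 66, -20), … (44 more)
cycles differ ⇒ inequivalent

no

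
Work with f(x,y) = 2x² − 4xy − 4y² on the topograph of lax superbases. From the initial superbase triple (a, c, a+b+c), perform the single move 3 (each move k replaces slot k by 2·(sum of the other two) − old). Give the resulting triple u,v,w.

start (2,-4,-6) = (f(1,0),f(0,1),f(1,1))
replace slot 3: 2·(2+(-4)) − (-6) = 2 → (2,-4,2)

2,-4,2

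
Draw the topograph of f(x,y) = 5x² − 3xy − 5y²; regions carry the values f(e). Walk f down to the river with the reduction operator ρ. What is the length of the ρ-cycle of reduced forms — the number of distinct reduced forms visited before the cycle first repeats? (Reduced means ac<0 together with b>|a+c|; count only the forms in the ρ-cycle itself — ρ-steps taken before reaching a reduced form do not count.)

D = 109, ⌊√D⌋ = 10
descent: ρ → (-5,3,5)  [lands on river]
river: ρ → (5,7,-3)
river: ρ → (-3,5,7)
river: ρ → (7,9,-1)
river: ρ → (-1,9,7)
river: ρ → (7,5,-3)
river: ρ → (-3,7,5)
river: ρ → (5,3,-5)
river: ρ → (-5,7,3)
river: ρ → (3,5,-7)
river: ρ → (-7,9,1)
river: ρ → (1,9,-7)
river: ρ → (-7,5,3)
river: ρ → (3,7,-5)
ρ-cycle length = 14 (tail of 1 descent step not counted)

14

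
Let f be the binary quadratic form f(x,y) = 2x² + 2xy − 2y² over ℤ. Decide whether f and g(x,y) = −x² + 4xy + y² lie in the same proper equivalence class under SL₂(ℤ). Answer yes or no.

D₁ = 20, D₂ = 20
river cycle of f (length 2): (-2, 2, 2), (2, 2, -2)
river cycle of g (length 2): (1, 4, -1), (-1, 4, 1)
cycles differ ⇒ inequivalent

no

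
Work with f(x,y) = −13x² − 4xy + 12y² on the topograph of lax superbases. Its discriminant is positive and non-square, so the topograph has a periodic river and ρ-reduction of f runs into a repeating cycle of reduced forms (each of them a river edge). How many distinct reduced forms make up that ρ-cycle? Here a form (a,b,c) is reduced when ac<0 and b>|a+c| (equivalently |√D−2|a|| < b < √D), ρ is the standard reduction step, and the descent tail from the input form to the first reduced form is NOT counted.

D = 640, ⌊√D⌋ = 25
descent: ρ → (12,4,-13)  [lands on river]
river: ρ → (-13,22,3)
river: ρ → (3,20,-20)
river: ρ → (-20,20,3)
river: ρ → (3,22,-13)
river: ρ → (-13,4,12)
river: ρ → (12,20,-5)
river: ρ → (-5,20,12)
ρ-cycle length = 8 (tail of 1 descent step not counted)

8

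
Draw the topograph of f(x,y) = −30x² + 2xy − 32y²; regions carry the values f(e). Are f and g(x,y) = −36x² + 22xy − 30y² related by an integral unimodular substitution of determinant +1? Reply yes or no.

D₁ = -3836, D₂ = -3836
f is negative-definite; reduce −f:
−f: reduced (well bottom): (30,-2,32) with a≤c, −a<b≤a
flip sign back: reduced form of f is (-30,2,-32)
g is negative-definite; reduce −g:
−g: flip: (36,-22,30)→(30,22,36)
−g: reduced (well bottom): (30,22,36) with a≤c, −a<b≤a
flip sign back: reduced form of g is (-30,-22,-36)
reduced forms (-30, 2, -32) vs (-30, -22, -36) ⇒ inequivalent

no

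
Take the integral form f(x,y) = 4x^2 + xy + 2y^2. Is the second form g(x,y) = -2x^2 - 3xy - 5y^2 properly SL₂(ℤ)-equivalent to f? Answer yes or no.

D₁ = -31, D₂ = -31
f: flip: (4,1,2)→(2,-1,4)
f: reduced (well bottom): (2,-1,4) with a≤c, −a<b≤a
g is negative-definite; reduce −g:
−g: translate: b→-1 (≡3 mod 4), so (2,3,5)→(2,-1,4)
−g: reduced (well bottom): (2,-1,4) with a≤c, −a<b≤a
flip sign back: reduced form of g is (-2,1,-4)
reduced forms (2, -1, 4) vs (-2, 1, -4) ⇒ inequivalent

no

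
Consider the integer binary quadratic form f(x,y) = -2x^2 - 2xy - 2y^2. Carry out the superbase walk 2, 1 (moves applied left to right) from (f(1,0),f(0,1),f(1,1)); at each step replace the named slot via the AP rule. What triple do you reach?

start (-2,-2,-6) = (f(1,0),f(0,1),f(1,1))
replace slot 2: 2·((-2)+(-6)) − (-2) = -14 → (-2,-14,-6)
replace slot 1: 2·((-14)+(-6)) − (-2) = -38 → (-38,-14,-6)

-38,-14,-6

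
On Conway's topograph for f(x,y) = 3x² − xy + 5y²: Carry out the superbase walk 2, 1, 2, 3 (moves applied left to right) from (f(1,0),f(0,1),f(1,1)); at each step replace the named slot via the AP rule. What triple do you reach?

start (3,5,7) = (f(1,0),f(0,1),f(1,1))
replace slot 2: 2·(3+7) − 5 = 15 → (3,15,7)
replace slot 1: 2·(15+7) − 3 = 41 → (41,15,7)
replace slot 2: 2·(41+7) − 15 = 81 → (41,81,7)
replace slot 3: 2·(41+81) − 7 = 237 → (41,81,237)

41,81,237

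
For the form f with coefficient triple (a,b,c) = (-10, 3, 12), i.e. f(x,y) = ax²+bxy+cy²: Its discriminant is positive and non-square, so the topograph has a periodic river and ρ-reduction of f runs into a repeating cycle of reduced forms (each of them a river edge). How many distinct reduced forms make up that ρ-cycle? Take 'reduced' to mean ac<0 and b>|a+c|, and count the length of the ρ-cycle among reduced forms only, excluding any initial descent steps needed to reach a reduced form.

D = 489, ⌊√D⌋ = 22
river: ρ → (12,21,-1)
river: ρ → (-1,21,12)
river: ρ → (12,3,-10)
river: ρ → (-10,17,5)
river: ρ → (5,13,-16)
river: ρ → (-16,19,2)
river: ρ → (2,21,-6)
river: ρ → (-6,15,11)
river: ρ → (11,7,-10)
river: ρ → (-10,13,8)
river: ρ → (8,19,-4)
river: ρ → (-4,21,3)
river: ρ → (3,21,-4)
river: ρ → (-4,19,8)
river: ρ → (8,13,-10)
river: ρ → (-10,7,11)
river: ρ → (11,15,-6)
river: ρ → (-6,21,2)
river: ρ → (2,19,-16)
river: ρ → (-16,13,5)
river: ρ → (5,17,-10)
river: ρ → (-10,3,12)
ρ-cycle length = 22 (tail of 0 descent steps not counted)

22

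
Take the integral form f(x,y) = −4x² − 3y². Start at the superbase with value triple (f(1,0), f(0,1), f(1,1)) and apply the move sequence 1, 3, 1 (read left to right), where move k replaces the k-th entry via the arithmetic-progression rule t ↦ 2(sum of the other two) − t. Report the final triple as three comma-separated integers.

start (-4,-3,-7) = (f(1,0),f(0,1),f(1,1))
replace slot 1: 2·((-3)+(-7)) − (-4) = -16 → (-16,-3,-7)
replace slot 3: 2·((-16)+(-3)) − (-7) = -31 → (-16,-3,-31)
replace slot 1: 2·((-3)+(-31)) − (-16) = -52 → (-52,-3,-31)

-52,-3,-31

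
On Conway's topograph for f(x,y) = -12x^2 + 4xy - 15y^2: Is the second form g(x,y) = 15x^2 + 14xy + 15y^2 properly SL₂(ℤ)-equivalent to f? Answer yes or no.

D₁ = -704, D₂ = -704
f is negative-definite; reduce −f:
−f: reduced (well bottom): (12,-4,15) with a≤c, −a<b≤a
flip sign back: reduced form of f is (-12,4,-15)
g: reduced (well bottom): (15,14,15) with a≤c, −a<b≤a
reduced forms (-12, 4, -15) vs (15, 14, 15) ⇒ inequivalent

no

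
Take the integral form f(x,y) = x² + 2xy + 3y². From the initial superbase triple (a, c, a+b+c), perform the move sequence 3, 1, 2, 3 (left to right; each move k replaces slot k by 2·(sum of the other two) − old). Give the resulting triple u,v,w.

start (1,3,6) = (f(1,0),f(0,1),f(1,1))
replace slot 3: 2·(1+3) − 6 = 2 → (1,3,2)
replace slot 1: 2·(3+2) − 1 = 9 → (9,3,2)
replace slot 2: 2·(9+2) − 3 = 19 → (9,19,2)
replace slot 3: 2·(9+19) − 2 = 54 → (9,19,54)

9,19,54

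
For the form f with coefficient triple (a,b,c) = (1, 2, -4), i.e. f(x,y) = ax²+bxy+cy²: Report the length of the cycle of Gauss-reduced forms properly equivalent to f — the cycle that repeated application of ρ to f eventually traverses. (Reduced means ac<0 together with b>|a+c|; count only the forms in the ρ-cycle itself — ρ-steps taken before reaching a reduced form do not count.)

D = 20, ⌊√D⌋ = 4
descent: ρ → (-4,-2,1)
descent: ρ → (1,4,-1)  [lands on river]
river: ρ → (-1,4,1)
ρ-cycle length = 2 (tail of 2 descent steps not counted)

2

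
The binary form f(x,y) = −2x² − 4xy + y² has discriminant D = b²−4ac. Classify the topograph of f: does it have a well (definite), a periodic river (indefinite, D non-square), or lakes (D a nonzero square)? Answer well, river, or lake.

D = b²−4ac = (-4)² − 4·(-2)·1 = 24
D > 0 non-square ⇒ indefinite ⇒ periodic river

river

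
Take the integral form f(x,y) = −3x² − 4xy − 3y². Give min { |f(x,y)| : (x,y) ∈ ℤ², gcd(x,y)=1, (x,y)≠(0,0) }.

translate: b→-2 (≡4 mod 6), so (3,4,3)→(3,-2,2)
flip: (3,-2,2)→(2,2,3)
reduced (well bottom): (2,2,3) with a≤c, −a<b≤a
well minimum |f| = |-2| = 2 (negative-definite)

2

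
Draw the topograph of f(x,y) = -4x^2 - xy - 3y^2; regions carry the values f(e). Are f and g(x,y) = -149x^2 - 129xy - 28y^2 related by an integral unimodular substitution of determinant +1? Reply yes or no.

D₁ = -47, D₂ = -47
f is negative-definite; reduce −f:
−f: flip: (4,1,3)→(3,-1,4)
−f: reduced (well bottom): (3,-1,4) with a≤c, −a<b≤a
flip sign back: reduced form of f is (-3,1,-4)
g is negative-definite; reduce −g:
−g: flip: (149,129,28)→(28,-129,149)
−g: translate: b→-17 (≡-129 mod 56), so (28,-129,149)→(28,-17,3)
−g: flip: (28,-17,3)→(3,17,28)
−g: translate: b→-1 (≡17 mod 6), so (3,17,28)→(3,-1,4)
−g: reduced (well bottom): (3,-1,4) with a≤c, −a<b≤a
flip sign back: reduced form of g is (-3,1,-4)
reduced forms (-3, 1, -4) vs (-3, 1, -4) ⇒ equivalent

yes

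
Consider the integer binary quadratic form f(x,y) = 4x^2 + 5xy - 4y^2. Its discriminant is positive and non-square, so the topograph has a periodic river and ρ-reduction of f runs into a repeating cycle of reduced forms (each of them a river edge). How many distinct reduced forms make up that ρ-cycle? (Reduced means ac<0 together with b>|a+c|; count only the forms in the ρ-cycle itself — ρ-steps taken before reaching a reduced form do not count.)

D = 89, ⌊√D⌋ = 9
river: ρ → (-4,3,5)
river: ρ → (5,7,-2)
river: ρ → (-2,9,1)
river: ρ → (1,9,-2)
river: ρ → (-2,7,5)
river: ρ → (5,3,-4)
river: ρ → (-4,5,4)
river: ρ → (4,3,-5)
river: ρ → (-5,7,2)
river: ρ → (2,9,-1)
river: ρ → (-1,9,2)
river: ρ → (2,7,-5)
river: ρ → (-5,3,4)
river: ρ → (4,5,-4)
ρ-cycle length = 14 (tail of 0 descent steps not counted)

14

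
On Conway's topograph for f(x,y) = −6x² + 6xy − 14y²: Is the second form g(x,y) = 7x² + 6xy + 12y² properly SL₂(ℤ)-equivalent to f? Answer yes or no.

D₁ = -300, D₂ = -300
f is negative-definite; reduce −f:
−f: translate: b→6 (≡-6 mod 12), so (6,-6,14)→(6,6,14)
−f: reduced (well bottom): (6,6,14) with a≤c, −a<b≤a
flip sign back: reduced form of f is (-6,-6,-14)
g: reduced (well bottom): (7,6,12) with a≤c, −a<b≤a
reduced forms (-6, -6, -14) vs (7, 6, 12) ⇒ inequivalent

no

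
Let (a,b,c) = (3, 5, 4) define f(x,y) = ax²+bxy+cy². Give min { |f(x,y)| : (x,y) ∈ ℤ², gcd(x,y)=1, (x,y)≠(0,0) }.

translate: b→-1 (≡5 mod 6), so (3,5,4)→(3,-1,2)
flip: (3,-1,2)→(2,1,3)
reduced (well bottom): (2,1,3) with a≤c, −a<b≤a
well minimum = a = 2

2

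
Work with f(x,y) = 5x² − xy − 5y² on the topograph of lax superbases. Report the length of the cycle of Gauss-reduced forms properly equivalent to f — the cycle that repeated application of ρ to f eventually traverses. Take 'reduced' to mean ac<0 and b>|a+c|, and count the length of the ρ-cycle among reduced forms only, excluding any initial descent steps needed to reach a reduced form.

D = 101, ⌊√D⌋ = 10
descent: ρ → (-5,1,5)  [lands on river]
river: ρ → (5,9,-1)
river: ρ → (-1,9,5)
river: ρ → (5,1,-5)
river: ρ → (-5,9,1)
river: ρ → (1,9,-5)
ρ-cycle length = 6 (tail of 1 descent step not counted)

6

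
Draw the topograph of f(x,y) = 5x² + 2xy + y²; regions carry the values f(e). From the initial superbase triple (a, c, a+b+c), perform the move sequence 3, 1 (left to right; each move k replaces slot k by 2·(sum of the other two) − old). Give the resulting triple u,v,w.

start (5,1,8) = (f(1,0),f(0,1),f(1,1))
replace slot 3: 2·(5+1) − 8 = 4 → (5,1,4)
replace slot 1: 2·(1+4) − 5 = 5 → (5,1,4)

5,1,4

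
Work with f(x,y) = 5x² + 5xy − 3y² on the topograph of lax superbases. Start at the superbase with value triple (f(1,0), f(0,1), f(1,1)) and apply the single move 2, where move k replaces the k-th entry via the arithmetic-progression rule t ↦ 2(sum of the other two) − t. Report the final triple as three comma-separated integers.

start (5,-3,7) = (f(1,0),f(0,1),f(1,1))
replace slot 2: 2·(5+7) − (-3) = 27 → (5,27,7)

5,27,7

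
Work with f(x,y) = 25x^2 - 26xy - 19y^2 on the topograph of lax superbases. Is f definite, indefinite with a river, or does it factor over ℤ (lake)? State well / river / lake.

D = b²−4ac = (-26)² − 4·25·(-19) = 2576
D > 0 non-square ⇒ indefinite ⇒ periodic river

river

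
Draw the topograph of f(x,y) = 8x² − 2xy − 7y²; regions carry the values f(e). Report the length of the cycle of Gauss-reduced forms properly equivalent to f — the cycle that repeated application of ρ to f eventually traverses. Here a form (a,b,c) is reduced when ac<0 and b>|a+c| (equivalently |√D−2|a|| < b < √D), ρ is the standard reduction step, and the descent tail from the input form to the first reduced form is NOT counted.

D = 228, ⌊√D⌋ = 15
descent: ρ → (-7,2,8)  [lands on river]
river: ρ → (8,14,-1)
river: ρ → (-1,14,8)
river: ρ → (8,2,-7)
river: ρ → (-7,12,3)
river: ρ → (3,12,-7)
ρ-cycle length = 6 (tail of 1 descent step not counted)

6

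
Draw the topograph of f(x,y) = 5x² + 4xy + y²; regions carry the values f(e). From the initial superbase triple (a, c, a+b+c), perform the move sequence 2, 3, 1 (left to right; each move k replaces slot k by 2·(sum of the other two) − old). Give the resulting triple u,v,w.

start (5,1,10) = (f(1,0),f(0,1),f(1,1))
replace slot 2: 2·(5+10) − 1 = 29 → (5,29,10)
replace slot 3: 2·(5+29) − 10 = 58 → (5,29,58)
replace slot 1: 2·(29+58) − 5 = 169 → (169,29,58)

169,29,58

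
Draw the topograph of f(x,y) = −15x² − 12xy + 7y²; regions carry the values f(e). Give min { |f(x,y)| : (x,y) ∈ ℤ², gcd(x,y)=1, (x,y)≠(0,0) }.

descent: ρ → (7,12,-15)  [lands on river]
river: ρ → (-15,18,4)
river: ρ → (4,22,-5)
river: ρ → (-5,18,12)
river: ρ → (12,6,-11)
river: ρ → (-11,16,7)
closes: descent 1, river 6
min |a| on river = 4

4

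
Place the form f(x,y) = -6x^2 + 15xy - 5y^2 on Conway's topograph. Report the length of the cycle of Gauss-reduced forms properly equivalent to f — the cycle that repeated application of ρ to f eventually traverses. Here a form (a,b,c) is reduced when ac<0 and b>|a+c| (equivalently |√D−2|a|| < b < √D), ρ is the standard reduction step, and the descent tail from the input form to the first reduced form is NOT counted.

D = 105, ⌊√D⌋ = 10
descent: ρ → (-5,5,4)  [lands on river]
river: ρ → (4,3,-6)
river: ρ → (-6,9,1)
river: ρ → (1,9,-6)
river: ρ → (-6,3,4)
river: ρ → (4,5,-5)
ρ-cycle length = 6 (tail of 1 descent step not counted)

6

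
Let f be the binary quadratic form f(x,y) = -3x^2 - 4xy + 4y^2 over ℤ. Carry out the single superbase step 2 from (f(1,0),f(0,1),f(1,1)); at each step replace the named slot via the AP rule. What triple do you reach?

start (-3,4,-3) = (f(1,0),f(0,1),f(1,1))
replace slot 2: 2·((-3)+(-3)) − 4 = -16 → (-3,-16,-3)

-3,-16,-3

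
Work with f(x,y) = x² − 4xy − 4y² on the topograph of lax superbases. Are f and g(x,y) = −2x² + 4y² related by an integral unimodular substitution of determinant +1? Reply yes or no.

D₁ = 32, D₂ = 32
river cycle of f (length 2): (-4, 4, 1), (1, 4, -4)
river cycle of g (length 2): (-2, 4, 2), (2, 4, -2)
cycles differ ⇒ inequivalent

no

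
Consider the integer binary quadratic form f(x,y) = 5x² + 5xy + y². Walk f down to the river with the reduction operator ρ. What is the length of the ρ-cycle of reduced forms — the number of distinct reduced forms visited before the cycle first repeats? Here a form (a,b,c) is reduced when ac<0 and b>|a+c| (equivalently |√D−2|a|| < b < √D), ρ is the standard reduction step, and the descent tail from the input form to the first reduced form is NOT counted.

D = 5, ⌊√D⌋ = 2
descent: ρ → (1,1,-1)  [lands on river]
river: ρ → (-1,1,1)
ρ-cycle length = 2 (tail of 1 descent step not counted)

2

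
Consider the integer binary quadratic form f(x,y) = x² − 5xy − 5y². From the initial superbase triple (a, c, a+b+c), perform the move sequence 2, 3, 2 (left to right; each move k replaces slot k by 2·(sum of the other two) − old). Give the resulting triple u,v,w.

start (1,-5,-9) = (f(1,0),f(0,1),f(1,1))
replace slot 2: 2·(1+(-9)) − (-5) = -11 → (1,-11,-9)
replace slot 3: 2·(1+(-11)) − (-9) = -11 → (1,-11,-11)
replace slot 2: 2·(1+(-11)) − (-11) = -9 → (1,-9,-11)

1,-9,-11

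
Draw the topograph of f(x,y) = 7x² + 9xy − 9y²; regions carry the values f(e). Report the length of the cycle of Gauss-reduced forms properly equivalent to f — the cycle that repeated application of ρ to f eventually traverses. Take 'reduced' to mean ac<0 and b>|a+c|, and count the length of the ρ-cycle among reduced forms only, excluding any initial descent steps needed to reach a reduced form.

D = 333, ⌊√D⌋ = 18
river: ρ → (-9,9,7)
river: ρ → (7,5,-11)
river: ρ → (-11,17,1)
river: ρ → (1,17,-11)
river: ρ → (-11,5,7)
river: ρ → (7,9,-9)
ρ-cycle length = 6 (tail of 0 descent steps not counted)

6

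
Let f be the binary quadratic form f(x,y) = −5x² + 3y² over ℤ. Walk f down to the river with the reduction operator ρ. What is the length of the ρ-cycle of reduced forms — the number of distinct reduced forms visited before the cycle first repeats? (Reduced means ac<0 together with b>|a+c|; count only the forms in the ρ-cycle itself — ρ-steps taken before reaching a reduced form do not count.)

D = 60, ⌊√D⌋ = 7
descent: ρ → (3,6,-2)  [lands on river]
river: ρ → (-2,6,3)
ρ-cycle length = 2 (tail of 1 descent step not counted)

2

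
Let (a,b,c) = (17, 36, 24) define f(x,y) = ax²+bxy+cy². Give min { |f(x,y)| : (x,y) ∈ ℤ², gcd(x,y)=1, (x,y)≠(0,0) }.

translate: b→2 (≡36 mod 34), so (17,36,24)→(17,2,5)
flip: (17,2,5)→(5,-2,17)
reduced (well bottom): (5,-2,17) with a≤c, −a<b≤a
well minimum = a = 5

5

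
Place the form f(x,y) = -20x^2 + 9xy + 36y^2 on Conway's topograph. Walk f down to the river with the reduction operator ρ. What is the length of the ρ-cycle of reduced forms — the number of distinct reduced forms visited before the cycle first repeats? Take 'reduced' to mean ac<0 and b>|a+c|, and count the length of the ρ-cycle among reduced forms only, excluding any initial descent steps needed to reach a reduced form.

D = 2961, ⌊√D⌋ = 54
descent: ρ → (36,-9,-20)
descent: ρ → (-20,49,7)  [lands on river]
river: ρ → (7,49,-20)
river: ρ → (-20,31,25)
river: ρ → (25,19,-26)
river: ρ → (-26,33,18)
river: ρ → (18,39,-20)
river: ρ → (-20,41,16)
river: ρ → (16,23,-38)
river: ρ → (-38,53,1)
river: ρ → (1,53,-38)
river: ρ → (-38,23,16)
river: ρ → (16,41,-20)
river: ρ → (-20,39,18)
river: ρ → (18,33,-26)
river: ρ → (-26,19,25)
river: ρ → (25,31,-20)
ρ-cycle length = 16 (tail of 2 descent steps not counted)

16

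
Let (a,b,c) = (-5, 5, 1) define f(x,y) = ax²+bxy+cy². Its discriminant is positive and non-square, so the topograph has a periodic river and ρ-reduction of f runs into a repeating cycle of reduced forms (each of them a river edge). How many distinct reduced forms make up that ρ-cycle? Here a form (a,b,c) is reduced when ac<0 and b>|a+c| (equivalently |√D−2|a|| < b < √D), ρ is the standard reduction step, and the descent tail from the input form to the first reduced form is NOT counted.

D = 45, ⌊√D⌋ = 6
river: ρ → (1,5,-5)
river: ρ → (-5,5,1)
ρ-cycle length = 2 (tail of 0 descent steps not counted)

2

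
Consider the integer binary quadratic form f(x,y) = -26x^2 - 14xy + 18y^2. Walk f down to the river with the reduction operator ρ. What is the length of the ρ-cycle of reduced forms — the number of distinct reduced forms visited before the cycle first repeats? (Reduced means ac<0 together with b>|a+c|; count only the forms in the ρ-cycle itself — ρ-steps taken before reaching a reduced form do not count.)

D = 2068, ⌊√D⌋ = 45
descent: ρ → (18,14,-26)  [lands on river]
river: ρ → (-26,38,6)
river: ρ → (6,34,-38)
river: ρ → (-38,42,2)
river: ρ → (2,42,-38)
river: ρ → (-38,34,6)
river: ρ → (6,38,-26)
river: ρ → (-26,14,18)
river: ρ → (18,22,-22)
river: ρ → (-22,22,18)
ρ-cycle length = 10 (tail of 1 descent step not counted)

10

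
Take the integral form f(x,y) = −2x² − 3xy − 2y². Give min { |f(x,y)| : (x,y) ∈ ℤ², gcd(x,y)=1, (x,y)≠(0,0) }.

translate: b→-1 (≡3 mod 4), so (2,3,2)→(2,-1,1)
flip: (2,-1,1)→(1,1,2)
reduced (well bottom): (1,1,2) with a≤c, −a<b≤a
well minimum |f| = |-1| = 1 (negative-definite)

1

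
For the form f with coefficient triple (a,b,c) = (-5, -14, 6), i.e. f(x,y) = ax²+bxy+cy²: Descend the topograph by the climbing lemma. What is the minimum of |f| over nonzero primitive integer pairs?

descent: ρ → (6,14,-5)  [lands on river]
river: ρ → (-5,16,3)
river: ρ → (3,14,-10)
river: ρ → (-10,6,7)
river: ρ → (7,8,-9)
river: ρ → (-9,10,6)
closes: descent 1, river 6
min |a| on river = 3

3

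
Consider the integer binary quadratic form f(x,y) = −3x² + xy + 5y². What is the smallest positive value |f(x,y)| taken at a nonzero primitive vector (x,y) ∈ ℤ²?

descent: ρ → (5,-1,-3)
descent: ρ → (-3,7,1)  [lands on river]
river: ρ → (1,7,-3)
river: ρ → (-3,5,3)
river: ρ → (3,7,-1)
river: ρ → (-1,7,3)
river: ρ → (3,5,-3)
closes: descent 2, river 6
min |a| on river = 1

1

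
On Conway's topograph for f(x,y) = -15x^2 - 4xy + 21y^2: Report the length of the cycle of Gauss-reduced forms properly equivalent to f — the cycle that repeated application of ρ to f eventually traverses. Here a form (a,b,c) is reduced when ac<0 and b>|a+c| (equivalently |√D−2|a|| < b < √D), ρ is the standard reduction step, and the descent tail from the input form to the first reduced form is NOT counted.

D = 1276, ⌊√D⌋ = 35
descent: ρ → (21,4,-15)
descent: ρ → (-15,26,10)  [lands on river]
river: ρ → (10,34,-3)
river: ρ → (-3,32,21)
river: ρ → (21,10,-14)
river: ρ → (-14,18,17)
river: ρ → (17,16,-15)
river: ρ → (-15,14,18)
river: ρ → (18,22,-11)
river: ρ → (-11,22,18)
river: ρ → (18,14,-15)
river: ρ → (-15,16,17)
river: ρ → (17,18,-14)
river: ρ → (-14,10,21)
river: ρ → (21,32,-3)
river: ρ → (-3,34,10)
river: ρ → (10,26,-15)
river: ρ → (-15,34,2)
river: ρ → (2,34,-15)
ρ-cycle length = 18 (tail of 2 descent steps not counted)

18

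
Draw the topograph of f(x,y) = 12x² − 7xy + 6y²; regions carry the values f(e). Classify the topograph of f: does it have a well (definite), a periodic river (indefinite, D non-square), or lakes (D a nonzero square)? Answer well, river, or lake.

D = b²−4ac = (-7)² − 4·12·6 = -239
D < 0 ⇒ definite ⇒ every region one sign ⇒ single well

well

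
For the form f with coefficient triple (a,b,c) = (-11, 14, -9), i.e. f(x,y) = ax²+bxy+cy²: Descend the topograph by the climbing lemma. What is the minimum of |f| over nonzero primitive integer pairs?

translate: b→8 (≡-14 mod 22), so (11,-14,9)→(11,8,6)
flip: (11,8,6)→(6,-8,11)
translate: b→4 (≡-8 mod 12), so (6,-8,11)→(6,4,9)
reduced (well bottom): (6,4,9) with a≤c, −a<b≤a
well minimum |f| = |-6| = 6 (negative-definite)

6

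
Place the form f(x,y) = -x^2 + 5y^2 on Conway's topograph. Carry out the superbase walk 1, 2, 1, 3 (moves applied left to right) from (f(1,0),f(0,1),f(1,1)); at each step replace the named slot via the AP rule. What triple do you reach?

start (-1,5,4) = (f(1,0),f(0,1),f(1,1))
replace slot 1: 2·(5+4) − (-1) = 19 → (19,5,4)
replace slot 2: 2·(19+4) − 5 = 41 → (19,41,4)
replace slot 1: 2·(41+4) − 19 = 71 → (71,41,4)
replace slot 3: 2·(71+41) − 4 = 220 → (71,41,220)

71,41,220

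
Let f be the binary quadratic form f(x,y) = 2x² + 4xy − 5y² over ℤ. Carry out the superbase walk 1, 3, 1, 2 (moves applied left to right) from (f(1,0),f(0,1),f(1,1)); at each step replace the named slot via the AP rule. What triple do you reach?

start (2,-5,1) = (f(1,0),f(0,1),f(1,1))
replace slot 1: 2·((-5)+1) − 2 = -10 → (-10,-5,1)
replace slot 3: 2·((-10)+(-5)) − 1 = -31 → (-10,-5,-31)
replace slot 1: 2·((-5)+(-31)) − (-10) = -62 → (-62,-5,-31)
replace slot 2: 2·((-62)+(-31)) − (-5) = -181 → (-62,-181,-31)

-62,-181,-31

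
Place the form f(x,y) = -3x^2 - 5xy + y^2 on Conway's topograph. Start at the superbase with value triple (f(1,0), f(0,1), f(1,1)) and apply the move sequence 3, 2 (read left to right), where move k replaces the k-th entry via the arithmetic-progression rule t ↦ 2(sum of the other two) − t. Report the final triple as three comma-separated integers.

start (-3,1,-7) = (f(1,0),f(0,1),f(1,1))
replace slot 3: 2·((-3)+1) − (-7) = 3 → (-3,1,3)
replace slot 2: 2·((-3)+3) − 1 = -1 → (-3,-1,3)

-3,-1,3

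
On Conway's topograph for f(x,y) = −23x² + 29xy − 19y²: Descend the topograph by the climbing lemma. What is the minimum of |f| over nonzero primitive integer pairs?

translate: b→17 (≡-29 mod 46), so (23,-29,19)→(23,17,13)
flip: (23,17,13)→(13,-17,23)
translate: b→9 (≡-17 mod 26), so (13,-17,23)→(13,9,19)
reduced (well bottom): (13,9,19) with a≤c, −a<b≤a
well minimum |f| = |-13| = 13 (negative-definite)

13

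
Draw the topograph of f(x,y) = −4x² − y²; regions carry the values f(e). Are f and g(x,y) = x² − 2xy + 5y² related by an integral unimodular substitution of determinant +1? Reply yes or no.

D₁ = -16, D₂ = -16
f is negative-definite; reduce −f:
−f: flip: (4,0,1)→(1,0,4)
−f: reduced (well bottom): (1,0,4) with a≤c, −a<b≤a
flip sign back: reduced form of f is (-1,0,-4)
g: translate: b→0 (≡-2 mod 2), so (1,-2,5)→(1,0,4)
g: reduced (well bottom): (1,0,4) with a≤c, −a<b≤a
reduced forms (-1, 0, -4) vs (1, 0, 4) ⇒ inequivalent

no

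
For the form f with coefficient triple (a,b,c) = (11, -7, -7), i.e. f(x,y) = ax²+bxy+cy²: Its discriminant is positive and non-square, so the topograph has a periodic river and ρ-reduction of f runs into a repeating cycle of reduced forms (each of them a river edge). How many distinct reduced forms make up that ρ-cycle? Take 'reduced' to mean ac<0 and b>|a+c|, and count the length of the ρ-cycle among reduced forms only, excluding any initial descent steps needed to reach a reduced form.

D = 357, ⌊√D⌋ = 18
descent: ρ → (-7,7,11)  [lands on river]
river: ρ → (11,15,-3)
river: ρ → (-3,15,11)
river: ρ → (11,7,-7)
ρ-cycle length = 4 (tail of 1 descent step not counted)

4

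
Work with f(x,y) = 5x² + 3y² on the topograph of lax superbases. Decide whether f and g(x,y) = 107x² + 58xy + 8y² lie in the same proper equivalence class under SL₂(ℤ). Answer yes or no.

D₁ = -60, D₂ = -60
f: flip: (5,0,3)→(3,0,5)
f: reduced (well bottom): (3,0,5) with a≤c, −a<b≤a
g: flip: (107,58,8)→(8,-58,107)
g: translate: b→6 (≡-58 mod 16), so (8,-58,107)→(8,6,3)
g: flip: (8,6,3)→(3,-6,8)
g: translate: b→0 (≡-6 mod 6), so (3,-6,8)→(3,0,5)
g: reduced (well bottom): (3,0,5) with a≤c, −a<b≤a
reduced forms (3, 0, 5) vs (3, 0, 5) ⇒ equivalent

yes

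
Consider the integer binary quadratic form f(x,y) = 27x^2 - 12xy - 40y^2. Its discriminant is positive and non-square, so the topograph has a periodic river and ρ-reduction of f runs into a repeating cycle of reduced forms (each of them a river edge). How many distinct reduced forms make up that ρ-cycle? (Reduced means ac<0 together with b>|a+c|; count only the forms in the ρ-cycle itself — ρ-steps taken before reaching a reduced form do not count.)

D = 4464, ⌊√D⌋ = 66
descent: ρ → (-40,12,27)
descent: ρ → (27,42,-25)  [lands on river]
river: ρ → (-25,58,11)
river: ρ → (11,52,-40)
river: ρ → (-40,28,23)
river: ρ → (23,64,-4)
river: ρ → (-4,64,23)
river: ρ → (23,28,-40)
river: ρ → (-40,52,11)
river: ρ → (11,58,-25)
river: ρ → (-25,42,27)
river: ρ → (27,66,-1)
river: ρ → (-1,66,27)
ρ-cycle length = 12 (tail of 2 descent steps not counted)

12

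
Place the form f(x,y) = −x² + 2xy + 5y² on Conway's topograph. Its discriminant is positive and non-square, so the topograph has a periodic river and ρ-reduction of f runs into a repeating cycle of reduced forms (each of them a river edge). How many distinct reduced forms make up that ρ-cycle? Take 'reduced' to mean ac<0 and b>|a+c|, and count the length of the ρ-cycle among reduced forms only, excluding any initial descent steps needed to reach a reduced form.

D = 24, ⌊√D⌋ = 4
descent: ρ → (5,-2,-1)
descent: ρ → (-1,4,2)  [lands on river]
river: ρ → (2,4,-1)
ρ-cycle length = 2 (tail of 2 descent steps not counted)

2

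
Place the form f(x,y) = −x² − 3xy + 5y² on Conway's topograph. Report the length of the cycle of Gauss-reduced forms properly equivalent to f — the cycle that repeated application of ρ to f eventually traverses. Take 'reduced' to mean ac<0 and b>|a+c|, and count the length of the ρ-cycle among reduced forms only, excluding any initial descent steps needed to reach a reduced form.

D = 29, ⌊√D⌋ = 5
descent: ρ → (5,3,-1)
descent: ρ → (-1,5,1)  [lands on river]
river: ρ → (1,5,-1)
ρ-cycle length = 2 (tail of 2 descent steps not counted)

2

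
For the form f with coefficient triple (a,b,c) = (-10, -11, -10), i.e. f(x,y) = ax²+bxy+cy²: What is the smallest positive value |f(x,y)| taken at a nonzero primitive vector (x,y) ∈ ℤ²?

translate: b→-9 (≡11 mod 20), so (10,11,10)→(10,-9,9)
flip: (10,-9,9)→(9,9,10)
reduced (well bottom): (9,9,10) with a≤c, −a<b≤a
well minimum |f| = |-9| = 9 (negative-definite)

9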